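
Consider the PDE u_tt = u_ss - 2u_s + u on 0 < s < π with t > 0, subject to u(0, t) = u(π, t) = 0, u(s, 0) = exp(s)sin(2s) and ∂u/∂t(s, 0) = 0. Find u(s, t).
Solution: Substitute u = exp(s)w, i.e. w = exp(-s)u.
By the product rule, u_s = exp(s)(w_s + w), u_ss = exp(s)(w_ss + 2w_s + w), u_tt = exp(s)w_tt.
Substituting into the PDE and dividing by exp(s): w_tt = (w_ss + 2w_s + w) - 2(w_s + w) + w.
The lower-order terms cancel, leaving the standard wave equation w_tt = w_ss.
Initial data for w: w(s,0) = exp(-s)u(s,0) = sin(2s); w_t(s,0) = exp(-s)u_t(s,0) = 0. The boundary conditions carry over: w(0,t) = w(π,t) = 0.
Solve for w:
  Using separation of variables w = X(s)T(t):
  Eigenfunctions: sin(ns), n = 1, 2, 3, ...
  General solution: w(s, t) = Σ [A_n cos(n t) + B_n sin(n t)] sin(ns)
  From w(s,0) = sin(2s): A_2=1. From w_t(s,0) = 0: all B_n = 0.
Hence w(s,t) = sin(2s)cos(2t).
Transform back: u(s,t) = exp(s)w(s,t).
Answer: u(s, t) = exp(s)sin(2s)cos(2t)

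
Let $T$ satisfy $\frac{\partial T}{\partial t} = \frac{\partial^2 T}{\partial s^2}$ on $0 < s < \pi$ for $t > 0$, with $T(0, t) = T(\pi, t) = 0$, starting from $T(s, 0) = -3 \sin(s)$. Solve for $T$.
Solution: Separating variables: $T = \sum c_n e^{-n^2t} \sin(ns)$. From $T(s,0) = -3 \sin(s)$: $c_1=-3$.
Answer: $T(s, t) = -3 e^{-t} \sin(s)$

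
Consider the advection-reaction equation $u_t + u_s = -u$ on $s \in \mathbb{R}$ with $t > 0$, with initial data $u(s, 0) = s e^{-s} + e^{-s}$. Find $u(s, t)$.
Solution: Substitute $u = e^{-s}w$, i.e. $w = e^{s}u$.
By the product rule, $u_s = e^{-s}(w_s - w)$, $u_t = e^{-s}w_t$.
Substituting into the PDE and dividing by $e^{-s}$: $w_t + (w_s - w) = -w$.
The lower-order terms cancel, leaving the standard advection equation $w_t + w_s = 0$.
Initial data for $w$: $w(s,0) = e^{s}u(s,0) = s + 1$.
Solve for $w$:
  By method of characteristics (waves move right with speed 1):
  Along characteristics $s - t =$ const, $w$ is constant, so $w(s,t) = f(s - t)$ with $f = w( \cdot , 0)$.
Hence $w(s,t) = s - t + 1$.
Transform back: $u(s,t) = e^{-s}w(s,t)$.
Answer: $u(s, t) = s e^{-s} -  t e^{-s} + e^{-s}$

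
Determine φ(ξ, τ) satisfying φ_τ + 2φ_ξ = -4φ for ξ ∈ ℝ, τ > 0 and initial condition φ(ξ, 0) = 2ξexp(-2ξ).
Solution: Substitute φ = exp(-2ξ)u.
Then φ_ξ = exp(-2ξ)(u_ξ - 2u), φ_τ = exp(-2ξ)u_τ; substituting and dividing by exp(-2ξ), the lower-order terms cancel: u_τ + 2u_ξ = 0 (standard advection equation).
Data for u: u(ξ,0) = exp(2ξ)φ(ξ,0) = 2ξ.
By characteristics (dξ/dτ = 2), u(ξ,τ) = f(ξ - 2τ) with f = u(·, 0).
So u(ξ,τ) = 2ξ - 4τ, and φ(ξ,τ) = exp(-2ξ)u(ξ,τ).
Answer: φ(ξ, τ) = 2ξexp(-2ξ) - 4τexp(-2ξ)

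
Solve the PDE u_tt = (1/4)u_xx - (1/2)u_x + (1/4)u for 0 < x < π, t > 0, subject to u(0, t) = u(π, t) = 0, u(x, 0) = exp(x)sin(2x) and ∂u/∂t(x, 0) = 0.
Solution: Substitute u = exp(x)w, i.e. w = exp(-x)u.
By the product rule, u_x = exp(x)(w_x + w), u_xx = exp(x)(w_xx + 2w_x + w), u_tt = exp(x)w_tt.
Substituting into the PDE and dividing by exp(x): w_tt = (1/4)(w_xx + 2w_x + w) - (1/2)(w_x + w) + (1/4)w.
The lower-order terms cancel, leaving the standard wave equation w_tt = (1/4)w_xx.
Initial data for w: w(x,0) = exp(-x)u(x,0) = sin(2x); w_t(x,0) = exp(-x)u_t(x,0) = 0. The boundary conditions carry over: w(0,t) = w(π,t) = 0.
Solve for w:
  Using separation of variables w = X(x)T(t):
  Eigenfunctions: sin(nx), n = 1, 2, 3, ...
  General solution: w(x, t) = Σ [A_n cos(n t/2) + B_n sin(n t/2)] sin(nx)
  From w(x,0) = sin(2x): A_2=1. From w_t(x,0) = 0: all B_n = 0.
Hence w(x,t) = sin(2x)cos(t).
Transform back: u(x,t) = exp(x)w(x,t).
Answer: u(x, t) = exp(x)sin(2x)cos(t)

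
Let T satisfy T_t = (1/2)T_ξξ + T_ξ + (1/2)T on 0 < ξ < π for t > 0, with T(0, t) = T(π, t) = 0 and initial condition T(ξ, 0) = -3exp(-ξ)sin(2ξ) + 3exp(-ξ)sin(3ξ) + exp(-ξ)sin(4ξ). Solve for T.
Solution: Substitute T = exp(-ξ)u, i.e. u = exp(ξ)T.
By the product rule, T_ξ = exp(-ξ)(u_ξ - u), T_ξξ = exp(-ξ)(u_ξξ - 2u_ξ + u), T_t = exp(-ξ)u_t.
Substituting into the PDE and dividing by exp(-ξ): u_t = (1/2)(u_ξξ - 2u_ξ + u) + (u_ξ - u) + (1/2)u.
The lower-order terms cancel, leaving the standard heat equation u_t = (1/2)u_ξξ.
Initial data for u: u(ξ,0) = exp(ξ)T(ξ,0) = -3sin(2ξ) + 3sin(3ξ) + sin(4ξ). The boundary conditions carry over: u(0,t) = u(π,t) = 0.
Solve for u:
  Using separation of variables u = X(ξ)G(t):
  Eigenfunctions: sin(nξ), n = 1, 2, 3, ...
  General solution: u(ξ, t) = Σ c_n sin(nξ) exp(-n² t/2)
  Matching u(ξ,0) = -3sin(2ξ) + 3sin(3ξ) + sin(4ξ) term by term: c_2=-3, c_3=3, c_4=1.
Hence u(ξ,t) = -3exp(-2t)sin(2ξ) + exp(-8t)sin(4ξ) + 3exp(-9t/2)sin(3ξ).
Transform back: T(ξ,t) = exp(-ξ)u(ξ,t).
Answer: T(ξ, t) = -3exp(-2t)exp(-ξ)sin(2ξ) + exp(-8t)exp(-ξ)sin(4ξ) + 3exp(-9t/2)exp(-ξ)sin(3ξ)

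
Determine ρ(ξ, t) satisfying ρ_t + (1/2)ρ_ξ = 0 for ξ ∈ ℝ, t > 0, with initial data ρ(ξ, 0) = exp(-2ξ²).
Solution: By characteristics (dξ/dt = 1/2), ρ(ξ,t) = f(ξ - (1/2)t) with f = ρ(·, 0).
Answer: ρ(ξ, t) = exp(-2(-t/2 + ξ)²)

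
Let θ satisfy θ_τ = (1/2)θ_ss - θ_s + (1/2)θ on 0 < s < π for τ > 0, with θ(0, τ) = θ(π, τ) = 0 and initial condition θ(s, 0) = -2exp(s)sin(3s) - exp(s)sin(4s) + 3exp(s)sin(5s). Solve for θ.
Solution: Substitute θ = exp(s)u, i.e. u = exp(-s)θ.
By the product rule, θ_s = exp(s)(u_s + u), θ_ss = exp(s)(u_ss + 2u_s + u), θ_τ = exp(s)u_τ.
Substituting into the PDE and dividing by exp(s): u_τ = (1/2)(u_ss + 2u_s + u) - (u_s + u) + (1/2)u.
The lower-order terms cancel, leaving the standard heat equation u_τ = (1/2)u_ss.
Initial data for u: u(s,0) = exp(-s)θ(s,0) = -2sin(3s) - sin(4s) + 3sin(5s). The boundary conditions carry over: u(0,τ) = u(π,τ) = 0.
Solve for u:
  Using separation of variables u = X(s)G(τ):
  Eigenfunctions: sin(ns), n = 1, 2, 3, ...
  General solution: u(s, τ) = Σ c_n sin(ns) exp(-n² τ/2)
  Matching u(s,0) = -2sin(3s) - sin(4s) + 3sin(5s) term by term: c_3=-2, c_4=-1, c_5=3.
Hence u(s,τ) = -exp(-8τ)sin(4s) - 2exp(-9τ/2)sin(3s) + 3exp(-25τ/2)sin(5s).
Transform back: θ(s,τ) = exp(s)u(s,τ).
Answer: θ(s, τ) = -exp(s)exp(-8τ)sin(4s) - 2exp(s)exp(-9τ/2)sin(3s) + 3exp(s)exp(-25τ/2)sin(5s)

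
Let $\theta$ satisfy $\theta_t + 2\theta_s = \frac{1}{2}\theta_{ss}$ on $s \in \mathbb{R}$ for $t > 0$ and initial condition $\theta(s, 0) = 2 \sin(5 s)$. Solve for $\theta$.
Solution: Moving frame: $\eta = s - 2t$, $\sigma = t$, $\theta = u(\eta,\sigma)$, so $\theta_t = u_{\sigma} - 2u_{\eta}$ and $\theta_{ss} = u_{\eta\eta}$.
Hence $\theta_t + 2\theta_s = u_{\sigma}$ and the PDE becomes the heat equation $u_{\sigma} = \frac{1}{2}u_{\eta\eta}$ on $\eta \in \mathbb{R}$.
Initial data: $u(\eta,0) = \theta(\eta,0) = 2 \sin(5 \eta)$. Each mode $\sin(n\eta)$ decays as $e^{-n^2\sigma/2}$ on $\mathbb{R}$, so $u(\eta,\sigma) = \sum c_n e^{-n^2\sigma/2} \sin(n\eta)$ with $c_5=2$: $u(\eta,\sigma) = 2 e^{-25 \sigma/2} \sin(5 \eta)$.
Substituting back: $\theta(s,t) = u(s - 2t, t)$.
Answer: $\theta(s, t) = 2 e^{-25 t/2} \sin(5 s - 10 t)$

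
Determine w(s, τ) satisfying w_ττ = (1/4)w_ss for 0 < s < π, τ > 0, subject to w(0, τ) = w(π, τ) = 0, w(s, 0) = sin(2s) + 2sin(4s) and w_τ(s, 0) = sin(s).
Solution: Using separation of variables w = X(s)T(τ):
Eigenfunctions: sin(ns), n = 1, 2, 3, ...
General solution: w(s, τ) = Σ [A_n cos(n τ/2) + B_n sin(n τ/2)] sin(ns)
From w(s,0) = sin(2s) + 2sin(4s): A_2=1, A_4=2. From w_τ(s,0) = sin(s), using w_τ(s,0) = Σ ω_n B_n sin(ns) with ω_n = n/2: B_1 = 1/(1/2) = 2.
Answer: w(s, τ) = 2sin(s)sin(τ/2) + sin(2s)cos(τ) + 2sin(4s)cos(2τ)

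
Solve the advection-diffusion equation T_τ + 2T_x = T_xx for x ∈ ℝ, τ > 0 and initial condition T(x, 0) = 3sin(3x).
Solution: Moving frame: η = x - 2τ, σ = τ, T = u(η,σ), so T_τ = u_σ - 2u_η and T_xx = u_ηη.
Hence T_τ + 2T_x = u_σ and the PDE becomes the heat equation u_σ = u_ηη on η ∈ ℝ.
Initial data: u(η,0) = T(η,0) = 3sin(3η). Each mode sin(nη) decays as exp(-n²σ) on ℝ, so u(η,σ) = Σ c_n exp(-n²σ) sin(nη) with c_3=3: u(η,σ) = 3exp(-9σ)sin(3η).
Substituting back: T(x,τ) = u(x - 2τ, τ).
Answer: T(x, τ) = 3exp(-9τ)sin(3x - 6τ)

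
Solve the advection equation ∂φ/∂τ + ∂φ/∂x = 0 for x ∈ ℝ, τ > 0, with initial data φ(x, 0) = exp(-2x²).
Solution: By characteristics (dx/dτ = 1), φ(x,τ) = f(x - τ) with f = φ(·, 0).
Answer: φ(x, τ) = exp(-2(x - τ)²)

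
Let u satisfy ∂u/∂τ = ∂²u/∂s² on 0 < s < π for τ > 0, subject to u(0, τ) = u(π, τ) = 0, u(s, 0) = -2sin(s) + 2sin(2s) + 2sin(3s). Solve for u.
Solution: Using separation of variables u = X(s)T(τ):
Eigenfunctions: sin(ns), n = 1, 2, 3, ...
General solution: u(s, τ) = Σ c_n sin(ns) exp(-n² τ)
Matching u(s,0) = -2sin(s) + 2sin(2s) + 2sin(3s) term by term: c_1=-2, c_2=2, c_3=2.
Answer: u(s, τ) = -2exp(-τ)sin(s) + 2exp(-4τ)sin(2s) + 2exp(-9τ)sin(3s)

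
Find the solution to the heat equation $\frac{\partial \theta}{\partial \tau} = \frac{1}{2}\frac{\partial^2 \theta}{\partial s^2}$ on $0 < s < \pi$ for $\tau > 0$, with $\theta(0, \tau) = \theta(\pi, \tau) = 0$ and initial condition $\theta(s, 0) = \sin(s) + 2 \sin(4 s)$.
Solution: Using separation of variables $\theta = X(s)G(\tau)$:
Eigenfunctions: $\sin(ns)$, $n = 1, 2, 3, \ldots$
General solution: $\theta(s, \tau) = \sum c_n \sin(ns) e^{-n^2 \tau/2}$
Matching $\theta(s,0) = \sin(s) + 2 \sin(4 s)$ term by term: $c_1=1, c_4=2$.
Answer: $\theta(s, \tau) = 2 e^{-8 \tau} \sin(4 s) + e^{-\tau/2} \sin(s)$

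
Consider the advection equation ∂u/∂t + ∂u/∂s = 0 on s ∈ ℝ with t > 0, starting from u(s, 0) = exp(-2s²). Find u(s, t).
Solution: By method of characteristics (waves move right with speed 1):
Along characteristics s - t = const, u is constant, so u(s,t) = f(s - t) with f = u(·, 0).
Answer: u(s, t) = exp(-2(s - t)²)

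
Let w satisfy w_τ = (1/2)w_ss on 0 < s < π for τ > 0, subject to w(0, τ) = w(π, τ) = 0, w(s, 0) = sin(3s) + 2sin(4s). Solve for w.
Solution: Separating variables: w = Σ c_n exp(-n²τ/2) sin(ns). From w(s,0) = sin(3s) + 2sin(4s): c_3=1, c_4=2.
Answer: w(s, τ) = 2exp(-8τ)sin(4s) + exp(-9τ/2)sin(3s)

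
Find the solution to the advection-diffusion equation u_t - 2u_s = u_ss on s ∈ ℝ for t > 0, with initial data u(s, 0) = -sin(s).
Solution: Change to a moving frame: let η = s + 2t, σ = t and write u(s,t) = w(η,σ).
By the chain rule u_t = w_σ + 2w_η, u_s = w_η, u_ss = w_ηη.
Then u_t - 2u_s = w_σ: the advection term cancels and the PDE becomes the heat equation w_σ = w_ηη on η ∈ ℝ.
Initial data: w(η,0) = u(η,0) = -sin(η).
On η ∈ ℝ each mode satisfies (sin(nη))″ = -n² sin(nη), so exp(-n²σ) sin(nη) solves the heat equation; by superposition w(η,σ) = Σ c_n exp(-n²σ) sin(nη).
Reading off the coefficients: c_1=-1, so w(η,σ) = -exp(-σ)sin(η).
Substituting back η = s + 2t, σ = t: u(s,t) = w(s + 2t, t).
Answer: u(s, t) = -exp(-t)sin(s + 2t)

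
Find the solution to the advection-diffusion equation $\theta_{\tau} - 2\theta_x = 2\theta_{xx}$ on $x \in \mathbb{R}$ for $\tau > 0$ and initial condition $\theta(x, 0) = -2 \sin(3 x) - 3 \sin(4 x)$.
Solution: Change to a moving frame: let $\eta = x + 2\tau$, $\sigma = \tau$ and write $\theta(x,\tau) = u(\eta,\sigma)$.
By the chain rule $\theta_{\tau} = u_{\sigma} + 2u_{\eta}$, $\theta_x = u_{\eta}$, $\theta_{xx} = u_{\eta\eta}$.
Then $\theta_{\tau} - 2\theta_x = u_{\sigma}$: the advection term cancels and the PDE becomes the heat equation $u_{\sigma} = 2u_{\eta\eta}$ on $\eta \in \mathbb{R}$.
Initial data: $u(\eta,0) = \theta(\eta,0) = -2 \sin(3 \eta) - 3 \sin(4 \eta)$.
On $\eta \in \mathbb{R}$ each mode satisfies $(\sin(n\eta))'' = -n^2 \sin(n\eta)$, so $e^{-2n^2\sigma} \sin(n\eta)$ solves the heat equation; by superposition $u(\eta,\sigma) = \sum c_n e^{-2n^2\sigma} \sin(n\eta)$.
Reading off the coefficients: $c_3=-2, c_4=-3$, so $u(\eta,\sigma) = -2 e^{-18 \sigma} \sin(3 \eta) - 3 e^{-32 \sigma} \sin(4 \eta)$.
Substituting back $\eta = x + 2\tau$, $\sigma = \tau$: $\theta(x,\tau) = u(x + 2\tau, \tau)$.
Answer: $\theta(x, \tau) = -2 e^{-18 \tau} \sin(6 \tau + 3 x) - 3 e^{-32 \tau} \sin(8 \tau + 4 x)$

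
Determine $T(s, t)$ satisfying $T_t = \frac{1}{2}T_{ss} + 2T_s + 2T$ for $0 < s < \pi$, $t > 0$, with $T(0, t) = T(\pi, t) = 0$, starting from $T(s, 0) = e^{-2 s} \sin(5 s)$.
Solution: Substitute $T = e^{-2s}u$, i.e. $u = e^{2s}T$.
By the product rule, $T_s = e^{-2s}(u_s - 2u)$, $T_{ss} = e^{-2s}(u_{ss} - 4u_s + 4u)$, $T_t = e^{-2s}u_t$.
Substituting into the PDE and dividing by $e^{-2s}$: $u_t = \frac{1}{2}(u_{ss} - 4u_s + 4u) + 2(u_s - 2u) + 2u$.
The lower-order terms cancel, leaving the standard heat equation $u_t = \frac{1}{2}u_{ss}$.
Initial data for $u$: $u(s,0) = e^{2s}T(s,0) = \sin(5 s)$. The boundary conditions carry over: $u(0,t) = u(\pi,t) = 0$.
Solve for $u$:
  Using separation of variables $u = X(s)G(t)$:
  Eigenfunctions: $\sin(ns)$, $n = 1, 2, 3, \ldots$
  General solution: $u(s, t) = \sum c_n \sin(ns) e^{-n^2 t/2}$
  Matching $u(s,0) = \sin(5 s)$ term by term: $c_5=1$.
Hence $u(s,t) = e^{-25 t/2} \sin(5 s)$.
Transform back: $T(s,t) = e^{-2s}u(s,t)$.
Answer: $T(s, t) = e^{-2 s} e^{-25 t/2} \sin(5 s)$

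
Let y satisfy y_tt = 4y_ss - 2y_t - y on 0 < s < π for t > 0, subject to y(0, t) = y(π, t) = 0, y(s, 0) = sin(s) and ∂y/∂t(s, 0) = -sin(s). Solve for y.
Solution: Substitute y = exp(-t)u.
Then y_t = exp(-t)(u_t - u), y_tt = exp(-t)(u_tt - 2u_t + u), y_ss = exp(-t)u_ss; substituting and dividing by exp(-t), the lower-order terms cancel: u_tt = 4u_ss (standard wave equation).
Data for u: u(s,0) = y(s,0) = sin(s); u_t(s,0) = y_t(s,0) + y(s,0) = 0. The boundary conditions carry over: u(0,t) = u(π,t) = 0.
Separating variables: u = Σ [A_n cos(ω_n t) + B_n sin(ω_n t)] sin(ns), ω_n = 2n. From ICs: A_1=1.
So u(s,t) = sin(s)cos(2t), and y(s,t) = exp(-t)u(s,t).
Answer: y(s, t) = exp(-t)sin(s)cos(2t)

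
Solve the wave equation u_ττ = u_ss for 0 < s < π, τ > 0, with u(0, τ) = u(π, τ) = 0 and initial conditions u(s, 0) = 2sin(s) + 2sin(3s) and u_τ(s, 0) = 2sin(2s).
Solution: Using separation of variables u = X(s)T(τ):
Eigenfunctions: sin(ns), n = 1, 2, 3, ...
General solution: u(s, τ) = Σ [A_n cos(n τ) + B_n sin(n τ)] sin(ns)
From u(s,0) = 2sin(s) + 2sin(3s): A_1=2, A_3=2. From u_τ(s,0) = 2sin(2s), using u_τ(s,0) = Σ ω_n B_n sin(ns) with ω_n = n: B_2 = 2/2 = 1.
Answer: u(s, τ) = 2sin(s)cos(τ) + sin(2s)sin(2τ) + 2sin(3s)cos(3τ)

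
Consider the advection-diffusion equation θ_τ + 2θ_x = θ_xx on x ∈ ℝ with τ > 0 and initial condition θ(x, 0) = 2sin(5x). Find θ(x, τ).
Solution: Change to a moving frame: let η = x - 2τ, σ = τ and write θ(x,τ) = u(η,σ).
By the chain rule θ_τ = u_σ - 2u_η, θ_x = u_η, θ_xx = u_ηη.
Then θ_τ + 2θ_x = u_σ: the advection term cancels and the PDE becomes the heat equation u_σ = u_ηη on η ∈ ℝ.
Initial data: u(η,0) = θ(η,0) = 2sin(5η).
On η ∈ ℝ each mode satisfies (sin(nη))″ = -n² sin(nη), so exp(-n²σ) sin(nη) solves the heat equation; by superposition u(η,σ) = Σ c_n exp(-n²σ) sin(nη).
Reading off the coefficients: c_5=2, so u(η,σ) = 2exp(-25σ)sin(5η).
Substituting back η = x - 2τ, σ = τ: θ(x,τ) = u(x - 2τ, τ).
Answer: θ(x, τ) = 2exp(-25τ)sin(5x - 10τ)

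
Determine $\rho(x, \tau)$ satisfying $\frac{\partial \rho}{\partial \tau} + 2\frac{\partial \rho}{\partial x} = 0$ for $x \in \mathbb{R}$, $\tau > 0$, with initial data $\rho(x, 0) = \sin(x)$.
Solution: By method of characteristics (waves move right with speed 2):
Along characteristics $x - 2\tau =$ const, $\rho$ is constant, so $\rho(x,\tau) = f(x - 2\tau)$ with $f = \rho( \cdot , 0)$.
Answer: $\rho(x, \tau) = - \sin(2 \tau - x)$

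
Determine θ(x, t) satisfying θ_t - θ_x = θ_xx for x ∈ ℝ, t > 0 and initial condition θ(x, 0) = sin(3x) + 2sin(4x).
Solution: Change to a moving frame: let η = x + t, σ = t and write θ(x,t) = u(η,σ).
By the chain rule θ_t = u_σ + u_η, θ_x = u_η, θ_xx = u_ηη.
Then θ_t - θ_x = u_σ: the advection term cancels and the PDE becomes the heat equation u_σ = u_ηη on η ∈ ℝ.
Initial data: u(η,0) = θ(η,0) = sin(3η) + 2sin(4η).
On η ∈ ℝ each mode satisfies (sin(nη))″ = -n² sin(nη), so exp(-n²σ) sin(nη) solves the heat equation; by superposition u(η,σ) = Σ c_n exp(-n²σ) sin(nη).
Reading off the coefficients: c_3=1, c_4=2, so u(η,σ) = exp(-9σ)sin(3η) + 2exp(-16σ)sin(4η).
Substituting back η = x + t, σ = t: θ(x,t) = u(x + t, t).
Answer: θ(x, t) = exp(-9t)sin(3t + 3x) + 2exp(-16t)sin(4t + 4x)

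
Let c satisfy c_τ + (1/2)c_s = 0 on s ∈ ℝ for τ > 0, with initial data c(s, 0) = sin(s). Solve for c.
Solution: By characteristics (ds/dτ = 1/2), c(s,τ) = f(s - (1/2)τ) with f = c(·, 0).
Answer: c(s, τ) = sin(s - τ/2)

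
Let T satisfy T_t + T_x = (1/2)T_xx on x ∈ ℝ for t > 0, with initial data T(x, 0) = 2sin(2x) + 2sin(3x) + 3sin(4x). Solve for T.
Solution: Change to a moving frame: let η = x - t, σ = t and write T(x,t) = u(η,σ).
By the chain rule T_t = u_σ - u_η, T_x = u_η, T_xx = u_ηη.
Then T_t + T_x = u_σ: the advection term cancels and the PDE becomes the heat equation u_σ = (1/2)u_ηη on η ∈ ℝ.
Initial data: u(η,0) = T(η,0) = 2sin(2η) + 2sin(3η) + 3sin(4η).
On η ∈ ℝ each mode satisfies (sin(nη))″ = -n² sin(nη), so exp(-n²σ/2) sin(nη) solves the heat equation; by superposition u(η,σ) = Σ c_n exp(-n²σ/2) sin(nη).
Reading off the coefficients: c_2=2, c_3=2, c_4=3, so u(η,σ) = 2exp(-2σ)sin(2η) + 3exp(-8σ)sin(4η) + 2exp(-9σ/2)sin(3η).
Substituting back η = x - t, σ = t: T(x,t) = u(x - t, t).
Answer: T(x, t) = -2exp(-2t)sin(2t - 2x) - 3exp(-8t)sin(4t - 4x) - 2exp(-9t/2)sin(3t - 3x)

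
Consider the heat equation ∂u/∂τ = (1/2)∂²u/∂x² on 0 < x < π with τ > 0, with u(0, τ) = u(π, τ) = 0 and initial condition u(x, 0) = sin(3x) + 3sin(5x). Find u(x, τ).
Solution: Using separation of variables u = X(x)T(τ):
Eigenfunctions: sin(nx), n = 1, 2, 3, ...
General solution: u(x, τ) = Σ c_n sin(nx) exp(-n² τ/2)
Matching u(x,0) = sin(3x) + 3sin(5x) term by term: c_3=1, c_5=3.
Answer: u(x, τ) = exp(-9τ/2)sin(3x) + 3exp(-25τ/2)sin(5x)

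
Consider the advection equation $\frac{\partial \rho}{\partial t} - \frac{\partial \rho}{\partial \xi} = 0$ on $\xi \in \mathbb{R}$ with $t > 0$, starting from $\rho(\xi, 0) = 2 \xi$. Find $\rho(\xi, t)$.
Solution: By characteristics ($d\xi/dt = -1$), $\rho(\xi,t) = f(\xi + t)$ with $f = \rho( \cdot , 0)$.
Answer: $\rho(\xi, t) = 2 \xi + 2 t$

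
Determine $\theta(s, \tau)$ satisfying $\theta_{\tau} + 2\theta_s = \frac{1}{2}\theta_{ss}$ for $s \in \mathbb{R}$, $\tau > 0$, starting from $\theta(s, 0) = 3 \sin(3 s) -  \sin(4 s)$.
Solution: Moving frame: $\eta = s - 2\tau$, $\sigma = \tau$, $\theta = u(\eta,\sigma)$, so $\theta_{\tau} = u_{\sigma} - 2u_{\eta}$ and $\theta_{ss} = u_{\eta\eta}$.
Hence $\theta_{\tau} + 2\theta_s = u_{\sigma}$ and the PDE becomes the heat equation $u_{\sigma} = \frac{1}{2}u_{\eta\eta}$ on $\eta \in \mathbb{R}$.
Initial data: $u(\eta,0) = \theta(\eta,0) = 3 \sin(3 \eta) - \sin(4 \eta)$. Each mode $\sin(n\eta)$ decays as $e^{-n^2\sigma/2}$ on $\mathbb{R}$, so $u(\eta,\sigma) = \sum c_n e^{-n^2\sigma/2} \sin(n\eta)$ with $c_3=3, c_4=-1$: $u(\eta,\sigma) = - e^{-8 \sigma} \sin(4 \eta) + 3 e^{-9 \sigma/2} \sin(3 \eta)$.
Substituting back: $\theta(s,\tau) = u(s - 2\tau, \tau)$.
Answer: $\theta(s, \tau) = e^{-8 \tau} \sin(8 \tau - 4 s) - 3 e^{-9 \tau/2} \sin(6 \tau - 3 s)$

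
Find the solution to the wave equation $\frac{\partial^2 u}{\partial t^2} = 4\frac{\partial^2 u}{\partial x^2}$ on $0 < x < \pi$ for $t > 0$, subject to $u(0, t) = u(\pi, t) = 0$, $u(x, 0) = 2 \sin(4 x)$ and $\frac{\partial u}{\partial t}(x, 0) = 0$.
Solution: Separating variables: $u = \sum [A_n \cos(\omega_n t) + B_n \sin(\omega_n t)] \sin(nx)$, $\omega_n = 2n$. From ICs: $A_4=2$.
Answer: $u(x, t) = 2 \sin(4 x) \cos(8 t)$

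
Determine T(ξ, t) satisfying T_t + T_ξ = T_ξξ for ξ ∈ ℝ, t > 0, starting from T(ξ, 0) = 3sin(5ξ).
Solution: Change to a moving frame: let η = ξ - t, σ = t and write T(ξ,t) = u(η,σ).
By the chain rule T_t = u_σ - u_η, T_ξ = u_η, T_ξξ = u_ηη.
Then T_t + T_ξ = u_σ: the advection term cancels and the PDE becomes the heat equation u_σ = u_ηη on η ∈ ℝ.
Initial data: u(η,0) = T(η,0) = 3sin(5η).
On η ∈ ℝ each mode satisfies (sin(nη))″ = -n² sin(nη), so exp(-n²σ) sin(nη) solves the heat equation; by superposition u(η,σ) = Σ c_n exp(-n²σ) sin(nη).
Reading off the coefficients: c_5=3, so u(η,σ) = 3exp(-25σ)sin(5η).
Substituting back η = ξ - t, σ = t: T(ξ,t) = u(ξ - t, t).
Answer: T(ξ, t) = -3exp(-25t)sin(5t - 5ξ)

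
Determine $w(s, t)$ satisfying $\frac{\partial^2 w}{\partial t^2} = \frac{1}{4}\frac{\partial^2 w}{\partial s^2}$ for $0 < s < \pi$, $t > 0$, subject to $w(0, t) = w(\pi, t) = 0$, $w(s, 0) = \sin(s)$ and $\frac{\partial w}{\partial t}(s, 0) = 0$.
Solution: Using separation of variables $w = X(s)T(t)$:
Eigenfunctions: $\sin(ns)$, $n = 1, 2, 3, \ldots$
General solution: $w(s, t) = \sum [A_n \cos(n t/2) + B_n \sin(n t/2)] \sin(ns)$
From $w(s,0) = \sin(s)$: $A_1=1$. From $w_t(s,0) = 0$: all $B_n = 0$.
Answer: $w(s, t) = \sin(s) \cos(t/2)$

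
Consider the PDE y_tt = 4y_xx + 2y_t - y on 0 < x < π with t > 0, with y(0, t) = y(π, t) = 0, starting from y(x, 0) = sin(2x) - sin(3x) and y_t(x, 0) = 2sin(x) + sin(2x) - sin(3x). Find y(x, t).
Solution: Substitute y = exp(t)u, i.e. u = exp(-t)y.
By the product rule, y_t = exp(t)(u_t + u), y_tt = exp(t)(u_tt + 2u_t + u), y_xx = exp(t)u_xx.
Substituting into the PDE and dividing by exp(t): u_tt + 2u_t + u = 4u_xx + 2(u_t + u) - u.
The lower-order terms cancel, leaving the standard wave equation u_tt = 4u_xx.
Initial data for u: u(x,0) = y(x,0) = sin(2x) - sin(3x); u_t(x,0) = y_t(x,0) - y(x,0) = 2sin(x). The boundary conditions carry over: u(0,t) = u(π,t) = 0.
Solve for u:
  Using separation of variables u = X(x)T(t):
  Eigenfunctions: sin(nx), n = 1, 2, 3, ...
  General solution: u(x, t) = Σ [A_n cos(2n t) + B_n sin(2n t)] sin(nx)
  From u(x,0) = sin(2x) - sin(3x): A_2=1, A_3=-1. From u_t(x,0) = 2sin(x), using u_t(x,0) = Σ ω_n B_n sin(nx) with ω_n = 2n: B_1 = 2/2 = 1.
Hence u(x,t) = sin(2t)sin(x) + sin(2x)cos(4t) - sin(3x)cos(6t).
Transform back: y(x,t) = exp(t)u(x,t).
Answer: y(x, t) = exp(t)sin(2t)sin(x) + exp(t)sin(2x)cos(4t) - exp(t)sin(3x)cos(6t)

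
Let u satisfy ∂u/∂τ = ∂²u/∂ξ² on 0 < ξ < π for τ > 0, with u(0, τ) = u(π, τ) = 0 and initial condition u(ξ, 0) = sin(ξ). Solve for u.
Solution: Separating variables: u = Σ c_n exp(-n²τ) sin(nξ). From u(ξ,0) = sin(ξ): c_1=1.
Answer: u(ξ, τ) = exp(-τ)sin(ξ)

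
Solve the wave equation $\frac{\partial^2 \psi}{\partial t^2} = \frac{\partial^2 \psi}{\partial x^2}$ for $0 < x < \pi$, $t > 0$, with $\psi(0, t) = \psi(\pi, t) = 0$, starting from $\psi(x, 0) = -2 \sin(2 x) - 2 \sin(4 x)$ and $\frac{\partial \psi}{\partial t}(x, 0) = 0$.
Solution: Separating variables: $\psi = \sum [A_n \cos(\omega_n t) + B_n \sin(\omega_n t)] \sin(nx)$, $\omega_n = n$. From ICs: $A_2=-2, A_4=-2$.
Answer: $\psi(x, t) = -2 \sin(2 x) \cos(2 t) - 2 \sin(4 x) \cos(4 t)$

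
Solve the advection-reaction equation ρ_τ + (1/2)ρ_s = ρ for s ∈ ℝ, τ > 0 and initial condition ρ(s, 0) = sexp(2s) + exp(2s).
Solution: Substitute ρ = exp(2s)u, i.e. u = exp(-2s)ρ.
By the product rule, ρ_s = exp(2s)(u_s + 2u), ρ_τ = exp(2s)u_τ.
Substituting into the PDE and dividing by exp(2s): u_τ + (1/2)(u_s + 2u) = u.
The lower-order terms cancel, leaving the standard advection equation u_τ + (1/2)u_s = 0.
Initial data for u: u(s,0) = exp(-2s)ρ(s,0) = s + 1.
Solve for u:
  By method of characteristics (waves move right with speed 1/2):
  Along characteristics s - (1/2)τ = const, u is constant, so u(s,τ) = f(s - (1/2)τ) with f = u(·, 0).
Hence u(s,τ) = s - (1/2)τ + 1.
Transform back: ρ(s,τ) = exp(2s)u(s,τ).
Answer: ρ(s, τ) = sexp(2s) - (1/2)τexp(2s) + exp(2s)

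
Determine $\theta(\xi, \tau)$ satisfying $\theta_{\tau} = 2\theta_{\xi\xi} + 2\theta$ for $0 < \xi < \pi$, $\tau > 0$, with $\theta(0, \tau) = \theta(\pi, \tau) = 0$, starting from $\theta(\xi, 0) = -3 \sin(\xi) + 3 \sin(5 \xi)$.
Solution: Substitute $\theta = e^{2\tau}u$, i.e. $u = e^{-2\tau}\theta$.
By the product rule, $\theta_{\tau} = e^{2\tau}(u_{\tau} + 2u)$, $\theta_{\xi\xi} = e^{2\tau}u_{\xi\xi}$.
Substituting into the PDE and dividing by $e^{2\tau}$: $u_{\tau} + 2u = 2u_{\xi\xi} + 2u$.
The lower-order terms cancel, leaving the standard heat equation $u_{\tau} = 2u_{\xi\xi}$.
Initial data for $u$: $u(\xi,0) = \theta(\xi,0) = -3 \sin(\xi) + 3 \sin(5 \xi)$. The boundary conditions carry over: $u(0,\tau) = u(\pi,\tau) = 0$.
Solve for $u$:
  Using separation of variables $u = X(\xi)G(\tau)$:
  Eigenfunctions: $\sin(n\xi)$, $n = 1, 2, 3, \ldots$
  General solution: $u(\xi, \tau) = \sum c_n \sin(n\xi) e^{-2n^2 \tau}$
  Matching $u(\xi,0) = -3 \sin(\xi) + 3 \sin(5 \xi)$ term by term: $c_1=-3, c_5=3$.
Hence $u(\xi,\tau) = -3 e^{-2 \tau} \sin(\xi) + 3 e^{-50 \tau} \sin(5 \xi)$.
Transform back: $\theta(\xi,\tau) = e^{2\tau}u(\xi,\tau)$.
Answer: $\theta(\xi, \tau) = -3 \sin(\xi) + 3 e^{-48 \tau} \sin(5 \xi)$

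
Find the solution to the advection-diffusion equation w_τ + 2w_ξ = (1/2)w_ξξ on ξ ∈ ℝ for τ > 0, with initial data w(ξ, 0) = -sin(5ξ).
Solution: Change to a moving frame: let η = ξ - 2τ, σ = τ and write w(ξ,τ) = u(η,σ).
By the chain rule w_τ = u_σ - 2u_η, w_ξ = u_η, w_ξξ = u_ηη.
Then w_τ + 2w_ξ = u_σ: the advection term cancels and the PDE becomes the heat equation u_σ = (1/2)u_ηη on η ∈ ℝ.
Initial data: u(η,0) = w(η,0) = -sin(5η).
On η ∈ ℝ each mode satisfies (sin(nη))″ = -n² sin(nη), so exp(-n²σ/2) sin(nη) solves the heat equation; by superposition u(η,σ) = Σ c_n exp(-n²σ/2) sin(nη).
Reading off the coefficients: c_5=-1, so u(η,σ) = -exp(-25σ/2)sin(5η).
Substituting back η = ξ - 2τ, σ = τ: w(ξ,τ) = u(ξ - 2τ, τ).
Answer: w(ξ, τ) = -exp(-25τ/2)sin(5ξ - 10τ)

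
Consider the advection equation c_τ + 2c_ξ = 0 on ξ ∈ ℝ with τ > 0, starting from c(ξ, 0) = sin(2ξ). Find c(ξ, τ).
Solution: By method of characteristics (waves move right with speed 2):
Along characteristics ξ - 2τ = const, c is constant, so c(ξ,τ) = f(ξ - 2τ) with f = c(·, 0).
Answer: c(ξ, τ) = sin(2ξ - 4τ)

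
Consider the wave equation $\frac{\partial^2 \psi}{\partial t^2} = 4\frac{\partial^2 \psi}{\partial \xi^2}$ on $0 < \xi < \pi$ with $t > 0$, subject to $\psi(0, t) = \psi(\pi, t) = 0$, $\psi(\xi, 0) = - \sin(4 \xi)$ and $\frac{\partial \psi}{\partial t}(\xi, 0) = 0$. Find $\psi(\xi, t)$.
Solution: Separating variables: $\psi = \sum [A_n \cos(\omega_n t) + B_n \sin(\omega_n t)] \sin(n\xi)$, $\omega_n = 2n$. From ICs: $A_4=-1$.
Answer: $\psi(\xi, t) = - \sin(4 \xi) \cos(8 t)$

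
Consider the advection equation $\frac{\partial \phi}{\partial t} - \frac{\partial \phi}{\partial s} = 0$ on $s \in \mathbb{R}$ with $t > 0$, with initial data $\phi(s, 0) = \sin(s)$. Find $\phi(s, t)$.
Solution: By method of characteristics (waves move left with speed 1):
Along characteristics $s + t =$ const, $\phi$ is constant, so $\phi(s,t) = f(s + t)$ with $f = \phi( \cdot , 0)$.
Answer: $\phi(s, t) = \sin(s + t)$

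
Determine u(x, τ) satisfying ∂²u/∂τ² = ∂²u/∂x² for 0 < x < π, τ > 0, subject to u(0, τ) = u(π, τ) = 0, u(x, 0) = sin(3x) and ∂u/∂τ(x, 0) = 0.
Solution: Separating variables: u = Σ [A_n cos(ω_n τ) + B_n sin(ω_n τ)] sin(nx), ω_n = n. From ICs: A_3=1.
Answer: u(x, τ) = sin(3x)cos(3τ)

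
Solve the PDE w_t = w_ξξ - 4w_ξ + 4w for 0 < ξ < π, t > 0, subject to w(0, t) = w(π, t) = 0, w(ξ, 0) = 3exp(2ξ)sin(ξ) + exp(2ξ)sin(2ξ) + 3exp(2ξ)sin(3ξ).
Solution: Substitute w = exp(2ξ)u.
Then w_ξ = exp(2ξ)(u_ξ + 2u), w_ξξ = exp(2ξ)(u_ξξ + 4u_ξ + 4u), w_t = exp(2ξ)u_t; substituting and dividing by exp(2ξ), the lower-order terms cancel: u_t = u_ξξ (standard heat equation).
Data for u: u(ξ,0) = exp(-2ξ)w(ξ,0) = 3sin(ξ) + sin(2ξ) + 3sin(3ξ). The boundary conditions carry over: u(0,t) = u(π,t) = 0.
Separating variables: u = Σ c_n exp(-n²t) sin(nξ). From u(ξ,0) = 3sin(ξ) + sin(2ξ) + 3sin(3ξ): c_1=3, c_2=1, c_3=3.
So u(ξ,t) = 3exp(-t)sin(ξ) + exp(-4t)sin(2ξ) + 3exp(-9t)sin(3ξ), and w(ξ,t) = exp(2ξ)u(ξ,t).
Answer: w(ξ, t) = 3exp(-t)exp(2ξ)sin(ξ) + exp(-4t)exp(2ξ)sin(2ξ) + 3exp(-9t)exp(2ξ)sin(3ξ)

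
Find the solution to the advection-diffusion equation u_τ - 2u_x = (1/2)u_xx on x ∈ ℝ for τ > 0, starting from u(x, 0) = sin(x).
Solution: Moving frame: η = x + 2τ, σ = τ, u = w(η,σ), so u_τ = w_σ + 2w_η and u_xx = w_ηη.
Hence u_τ - 2u_x = w_σ and the PDE becomes the heat equation w_σ = (1/2)w_ηη on η ∈ ℝ.
Initial data: w(η,0) = u(η,0) = sin(η). Each mode sin(nη) decays as exp(-n²σ/2) on ℝ, so w(η,σ) = Σ c_n exp(-n²σ/2) sin(nη) with c_1=1: w(η,σ) = exp(-σ/2)sin(η).
Substituting back: u(x,τ) = w(x + 2τ, τ).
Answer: u(x, τ) = exp(-τ/2)sin(x + 2τ)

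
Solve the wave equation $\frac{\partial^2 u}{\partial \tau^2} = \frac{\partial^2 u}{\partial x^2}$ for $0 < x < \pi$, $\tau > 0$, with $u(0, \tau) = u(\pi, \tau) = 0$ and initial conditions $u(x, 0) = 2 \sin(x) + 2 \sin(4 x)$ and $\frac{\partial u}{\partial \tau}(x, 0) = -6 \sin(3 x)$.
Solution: Using separation of variables $u = X(x)T(\tau)$:
Eigenfunctions: $\sin(nx)$, $n = 1, 2, 3, \ldots$
General solution: $u(x, \tau) = \sum [A_n \cos(n \tau) + B_n \sin(n \tau)] \sin(nx)$
From $u(x,0) = 2 \sin(x) + 2 \sin(4 x)$: $A_1=2, A_4=2$. From $u_{\tau}(x,0) = -6 \sin(3 x)$, using $u_{\tau}(x,0) = \sum \omega_n B_n \sin(nx)$ with $\omega_n = n$: $B_3 = (-6)/3 = -2$.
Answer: $u(x, \tau) = -2 \sin(3 \tau) \sin(3 x) + 2 \sin(x) \cos(\tau) + 2 \sin(4 x) \cos(4 \tau)$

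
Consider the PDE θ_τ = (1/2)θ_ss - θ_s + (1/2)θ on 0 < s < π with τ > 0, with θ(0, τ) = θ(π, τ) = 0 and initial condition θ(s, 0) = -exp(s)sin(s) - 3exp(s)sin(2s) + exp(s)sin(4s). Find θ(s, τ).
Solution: Substitute θ = exp(s)u.
Then θ_s = exp(s)(u_s + u), θ_ss = exp(s)(u_ss + 2u_s + u), θ_τ = exp(s)u_τ; substituting and dividing by exp(s), the lower-order terms cancel: u_τ = (1/2)u_ss (standard heat equation).
Data for u: u(s,0) = exp(-s)θ(s,0) = -sin(s) - 3sin(2s) + sin(4s). The boundary conditions carry over: u(0,τ) = u(π,τ) = 0.
Separating variables: u = Σ c_n exp(-n²τ/2) sin(ns). From u(s,0) = -sin(s) - 3sin(2s) + sin(4s): c_1=-1, c_2=-3, c_4=1.
So u(s,τ) = -3exp(-2τ)sin(2s) + exp(-8τ)sin(4s) - exp(-τ/2)sin(s), and θ(s,τ) = exp(s)u(s,τ).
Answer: θ(s, τ) = -3exp(s)exp(-2τ)sin(2s) + exp(s)exp(-8τ)sin(4s) - exp(s)exp(-τ/2)sin(s)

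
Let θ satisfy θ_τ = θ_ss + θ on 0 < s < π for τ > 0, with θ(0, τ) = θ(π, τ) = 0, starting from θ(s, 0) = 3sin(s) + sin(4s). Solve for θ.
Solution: Substitute θ = exp(τ)u, i.e. u = exp(-τ)θ.
By the product rule, θ_τ = exp(τ)(u_τ + u), θ_ss = exp(τ)u_ss.
Substituting into the PDE and dividing by exp(τ): u_τ + u = u_ss + u.
The lower-order terms cancel, leaving the standard heat equation u_τ = u_ss.
Initial data for u: u(s,0) = θ(s,0) = 3sin(s) + sin(4s). The boundary conditions carry over: u(0,τ) = u(π,τ) = 0.
Solve for u:
  Using separation of variables u = X(s)G(τ):
  Eigenfunctions: sin(ns), n = 1, 2, 3, ...
  General solution: u(s, τ) = Σ c_n sin(ns) exp(-n² τ)
  Matching u(s,0) = 3sin(s) + sin(4s) term by term: c_1=3, c_4=1.
Hence u(s,τ) = 3exp(-τ)sin(s) + exp(-16τ)sin(4s).
Transform back: θ(s,τ) = exp(τ)u(s,τ).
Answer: θ(s, τ) = 3sin(s) + exp(-15τ)sin(4s)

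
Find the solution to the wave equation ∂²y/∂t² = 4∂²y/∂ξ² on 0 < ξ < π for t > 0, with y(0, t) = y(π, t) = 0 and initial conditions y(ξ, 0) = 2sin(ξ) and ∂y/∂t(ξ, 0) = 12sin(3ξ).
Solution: Using separation of variables y = X(ξ)T(t):
Eigenfunctions: sin(nξ), n = 1, 2, 3, ...
General solution: y(ξ, t) = Σ [A_n cos(2n t) + B_n sin(2n t)] sin(nξ)
From y(ξ,0) = 2sin(ξ): A_1=2. From y_t(ξ,0) = 12sin(3ξ), using y_t(ξ,0) = Σ ω_n B_n sin(nξ) with ω_n = 2n: B_3 = 12/6 = 2.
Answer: y(ξ, t) = 2sin(6t)sin(3ξ) + 2sin(ξ)cos(2t)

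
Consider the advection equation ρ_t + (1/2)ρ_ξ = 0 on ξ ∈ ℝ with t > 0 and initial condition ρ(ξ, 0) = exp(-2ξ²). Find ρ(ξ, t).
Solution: By characteristics (dξ/dt = 1/2), ρ(ξ,t) = f(ξ - (1/2)t) with f = ρ(·, 0).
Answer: ρ(ξ, t) = exp(-2(-t/2 + ξ)²)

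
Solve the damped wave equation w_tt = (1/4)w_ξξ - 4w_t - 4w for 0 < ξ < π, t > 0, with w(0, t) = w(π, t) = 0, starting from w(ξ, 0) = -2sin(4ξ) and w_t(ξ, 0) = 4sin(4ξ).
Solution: Substitute w = exp(-2t)u.
Then w_t = exp(-2t)(u_t - 2u), w_tt = exp(-2t)(u_tt - 4u_t + 4u), w_ξξ = exp(-2t)u_ξξ; substituting and dividing by exp(-2t), the lower-order terms cancel: u_tt = (1/4)u_ξξ (standard wave equation).
Data for u: u(ξ,0) = w(ξ,0) = -2sin(4ξ); u_t(ξ,0) = w_t(ξ,0) + 2w(ξ,0) = 0. The boundary conditions carry over: u(0,t) = u(π,t) = 0.
Separating variables: u = Σ [A_n cos(ω_n t) + B_n sin(ω_n t)] sin(nξ), ω_n = n/2. From ICs: A_4=-2.
So u(ξ,t) = -2sin(4ξ)cos(2t), and w(ξ,t) = exp(-2t)u(ξ,t).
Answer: w(ξ, t) = -2exp(-2t)sin(4ξ)cos(2t)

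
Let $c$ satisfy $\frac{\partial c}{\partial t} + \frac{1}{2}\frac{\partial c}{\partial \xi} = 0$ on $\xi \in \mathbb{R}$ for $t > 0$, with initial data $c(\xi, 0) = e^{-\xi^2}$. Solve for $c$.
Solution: By characteristics ($d\xi/dt = 1/2$), $c(\xi,t) = f(\xi - \frac{1}{2}t)$ with $f = c( \cdot , 0)$.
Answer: $c(\xi, t) = e^{-(\xi - t/2)^2}$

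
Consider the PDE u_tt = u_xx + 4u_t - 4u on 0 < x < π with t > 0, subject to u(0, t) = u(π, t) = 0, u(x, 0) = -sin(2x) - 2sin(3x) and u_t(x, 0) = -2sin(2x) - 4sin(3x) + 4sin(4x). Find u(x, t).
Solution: Substitute u = exp(2t)w, i.e. w = exp(-2t)u.
By the product rule, u_t = exp(2t)(w_t + 2w), u_tt = exp(2t)(w_tt + 4w_t + 4w), u_xx = exp(2t)w_xx.
Substituting into the PDE and dividing by exp(2t): w_tt + 4w_t + 4w = w_xx + 4(w_t + 2w) - 4w.
The lower-order terms cancel, leaving the standard wave equation w_tt = w_xx.
Initial data for w: w(x,0) = u(x,0) = -sin(2x) - 2sin(3x); w_t(x,0) = u_t(x,0) - 2u(x,0) = 4sin(4x). The boundary conditions carry over: w(0,t) = w(π,t) = 0.
Solve for w:
  Using separation of variables w = X(x)T(t):
  Eigenfunctions: sin(nx), n = 1, 2, 3, ...
  General solution: w(x, t) = Σ [A_n cos(n t) + B_n sin(n t)] sin(nx)
  From w(x,0) = -sin(2x) - 2sin(3x): A_2=-1, A_3=-2. From w_t(x,0) = 4sin(4x), using w_t(x,0) = Σ ω_n B_n sin(nx) with ω_n = n: B_4 = 4/4 = 1.
Hence w(x,t) = sin(4t)sin(4x) - sin(2x)cos(2t) - 2sin(3x)cos(3t).
Transform back: u(x,t) = exp(2t)w(x,t).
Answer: u(x, t) = exp(2t)sin(4t)sin(4x) - exp(2t)sin(2x)cos(2t) - 2exp(2t)sin(3x)cos(3t)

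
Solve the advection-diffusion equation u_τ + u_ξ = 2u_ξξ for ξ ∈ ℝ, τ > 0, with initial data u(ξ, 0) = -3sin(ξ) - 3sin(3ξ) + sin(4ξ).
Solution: Moving frame: η = ξ - τ, σ = τ, u = w(η,σ), so u_τ = w_σ - w_η and u_ξξ = w_ηη.
Hence u_τ + u_ξ = w_σ and the PDE becomes the heat equation w_σ = 2w_ηη on η ∈ ℝ.
Initial data: w(η,0) = u(η,0) = -3sin(η) - 3sin(3η) + sin(4η). Each mode sin(nη) decays as exp(-2n²σ) on ℝ, so w(η,σ) = Σ c_n exp(-2n²σ) sin(nη) with c_1=-3, c_3=-3, c_4=1: w(η,σ) = -3exp(-2σ)sin(η) - 3exp(-18σ)sin(3η) + exp(-32σ)sin(4η).
Substituting back: u(ξ,τ) = w(ξ - τ, τ).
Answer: u(ξ, τ) = -3exp(-2τ)sin(ξ - τ) - 3exp(-18τ)sin(3ξ - 3τ) + exp(-32τ)sin(4ξ - 4τ)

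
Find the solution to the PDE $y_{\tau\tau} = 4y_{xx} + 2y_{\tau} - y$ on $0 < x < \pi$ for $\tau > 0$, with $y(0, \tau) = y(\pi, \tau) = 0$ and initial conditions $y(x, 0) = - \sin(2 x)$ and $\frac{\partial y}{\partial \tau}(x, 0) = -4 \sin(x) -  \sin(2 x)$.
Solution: Substitute $y = e^{\tau}u$, i.e. $u = e^{-\tau}y$.
By the product rule, $y_{\tau} = e^{\tau}(u_{\tau} + u)$, $y_{\tau\tau} = e^{\tau}(u_{\tau\tau} + 2u_{\tau} + u)$, $y_{xx} = e^{\tau}u_{xx}$.
Substituting into the PDE and dividing by $e^{\tau}$: $u_{\tau\tau} + 2u_{\tau} + u = 4u_{xx} + 2(u_{\tau} + u) - u$.
The lower-order terms cancel, leaving the standard wave equation $u_{\tau\tau} = 4u_{xx}$.
Initial data for $u$: $u(x,0) = y(x,0) = - \sin(2 x)$; $u_{\tau}(x,0) = y_{\tau}(x,0) - y(x,0) = -4 \sin(x)$. The boundary conditions carry over: $u(0,\tau) = u(\pi,\tau) = 0$.
Solve for $u$:
  Using separation of variables $u = X(x)T(\tau)$:
  Eigenfunctions: $\sin(nx)$, $n = 1, 2, 3, \ldots$
  General solution: $u(x, \tau) = \sum [A_n \cos(2n \tau) + B_n \sin(2n \tau)] \sin(nx)$
  From $u(x,0) = - \sin(2 x)$: $A_2=-1$. From $u_{\tau}(x,0) = -4 \sin(x)$, using $u_{\tau}(x,0) = \sum \omega_n B_n \sin(nx)$ with $\omega_n = 2n$: $B_1 = (-4)/2 = -2$.
Hence $u(x,\tau) = -2 \sin(x) \sin(2 \tau) - \sin(2 x) \cos(4 \tau)$.
Transform back: $y(x,\tau) = e^{\tau}u(x,\tau)$.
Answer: $y(x, \tau) = -2 e^{\tau} \sin(2 \tau) \sin(x) -  e^{\tau} \sin(2 x) \cos(4 \tau)$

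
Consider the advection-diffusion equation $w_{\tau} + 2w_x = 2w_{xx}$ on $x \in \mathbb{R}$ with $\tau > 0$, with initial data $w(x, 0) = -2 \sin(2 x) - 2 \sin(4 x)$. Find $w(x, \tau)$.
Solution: Moving frame: $\eta = x - 2\tau$, $\sigma = \tau$, $w = u(\eta,\sigma)$, so $w_{\tau} = u_{\sigma} - 2u_{\eta}$ and $w_{xx} = u_{\eta\eta}$.
Hence $w_{\tau} + 2w_x = u_{\sigma}$ and the PDE becomes the heat equation $u_{\sigma} = 2u_{\eta\eta}$ on $\eta \in \mathbb{R}$.
Initial data: $u(\eta,0) = w(\eta,0) = -2 \sin(2 \eta) - 2 \sin(4 \eta)$. Each mode $\sin(n\eta)$ decays as $e^{-2n^2\sigma}$ on $\mathbb{R}$, so $u(\eta,\sigma) = \sum c_n e^{-2n^2\sigma} \sin(n\eta)$ with $c_2=-2, c_4=-2$: $u(\eta,\sigma) = -2 e^{-8 \sigma} \sin(2 \eta) - 2 e^{-32 \sigma} \sin(4 \eta)$.
Substituting back: $w(x,\tau) = u(x - 2\tau, \tau)$.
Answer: $w(x, \tau) = 2 e^{-8 \tau} \sin(4 \tau - 2 x) + 2 e^{-32 \tau} \sin(8 \tau - 4 x)$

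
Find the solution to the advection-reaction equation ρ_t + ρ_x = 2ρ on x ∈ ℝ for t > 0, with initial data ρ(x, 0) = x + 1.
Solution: Substitute ρ = exp(2t)u.
Then ρ_t = exp(2t)(u_t + 2u), ρ_x = exp(2t)u_x; substituting and dividing by exp(2t), the lower-order terms cancel: u_t + u_x = 0 (standard advection equation).
Data for u: u(x,0) = ρ(x,0) = x + 1.
By characteristics (dx/dt = 1), u(x,t) = f(x - t) with f = u(·, 0).
So u(x,t) = -t + x + 1, and ρ(x,t) = exp(2t)u(x,t).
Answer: ρ(x, t) = -texp(2t) + xexp(2t) + exp(2t)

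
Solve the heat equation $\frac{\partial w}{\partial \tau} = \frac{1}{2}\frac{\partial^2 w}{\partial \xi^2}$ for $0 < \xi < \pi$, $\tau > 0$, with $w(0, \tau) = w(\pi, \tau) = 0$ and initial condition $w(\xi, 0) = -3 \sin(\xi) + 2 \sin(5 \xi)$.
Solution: Using separation of variables $w = X(\xi)T(\tau)$:
Eigenfunctions: $\sin(n\xi)$, $n = 1, 2, 3, \ldots$
General solution: $w(\xi, \tau) = \sum c_n \sin(n\xi) e^{-n^2 \tau/2}$
Matching $w(\xi,0) = -3 \sin(\xi) + 2 \sin(5 \xi)$ term by term: $c_1=-3, c_5=2$.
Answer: $w(\xi, \tau) = -3 e^{-\tau/2} \sin(\xi) + 2 e^{-25 \tau/2} \sin(5 \xi)$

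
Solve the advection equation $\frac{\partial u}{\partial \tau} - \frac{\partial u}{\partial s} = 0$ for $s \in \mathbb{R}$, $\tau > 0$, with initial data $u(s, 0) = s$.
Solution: By method of characteristics (waves move left with speed 1):
Along characteristics $s + \tau =$ const, $u$ is constant, so $u(s,\tau) = f(s + \tau)$ with $f = u( \cdot , 0)$.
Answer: $u(s, \tau) = \tau + s$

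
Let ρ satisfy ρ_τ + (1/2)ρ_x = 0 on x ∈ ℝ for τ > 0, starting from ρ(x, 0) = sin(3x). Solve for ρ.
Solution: By characteristics (dx/dτ = 1/2), ρ(x,τ) = f(x - (1/2)τ) with f = ρ(·, 0).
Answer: ρ(x, τ) = sin(3x - 3τ/2)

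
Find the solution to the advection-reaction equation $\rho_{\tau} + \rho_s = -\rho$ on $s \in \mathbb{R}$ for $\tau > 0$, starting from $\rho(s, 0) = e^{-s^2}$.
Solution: Substitute $\rho = e^{-\tau}u$.
Then $\rho_{\tau} = e^{-\tau}(u_{\tau} - u)$, $\rho_s = e^{-\tau}u_s$; substituting and dividing by $e^{-\tau}$, the lower-order terms cancel: $u_{\tau} + u_s = 0$ (standard advection equation).
Data for $u$: $u(s,0) = \rho(s,0) = e^{-s^2}$.
By characteristics ($ds/d\tau = 1$), $u(s,\tau) = f(s - \tau)$ with $f = u( \cdot , 0)$.
So $u(s,\tau) = e^{-(s - \tau)^2}$, and $\rho(s,\tau) = e^{-\tau}u(s,\tau)$.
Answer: $\rho(s, \tau) = e^{-\tau} e^{-(-\tau + s)^2}$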